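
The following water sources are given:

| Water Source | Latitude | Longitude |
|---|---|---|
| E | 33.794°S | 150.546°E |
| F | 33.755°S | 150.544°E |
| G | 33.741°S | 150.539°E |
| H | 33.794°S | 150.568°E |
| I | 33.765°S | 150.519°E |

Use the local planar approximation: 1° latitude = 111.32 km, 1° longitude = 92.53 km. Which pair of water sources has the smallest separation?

Pairwise distances:
E–F: 4.345 km
E–G: 5.935 km
E–H: 2.036 km
E–I: 4.082 km
F–G: 1.626 km
F–H: 4.876 km
F–I: 2.567 km
G–H: 6.482 km
G–I: 3.250 km
H–I: 5.566 km
Closest pair: F–G at 1.626 km.

F and G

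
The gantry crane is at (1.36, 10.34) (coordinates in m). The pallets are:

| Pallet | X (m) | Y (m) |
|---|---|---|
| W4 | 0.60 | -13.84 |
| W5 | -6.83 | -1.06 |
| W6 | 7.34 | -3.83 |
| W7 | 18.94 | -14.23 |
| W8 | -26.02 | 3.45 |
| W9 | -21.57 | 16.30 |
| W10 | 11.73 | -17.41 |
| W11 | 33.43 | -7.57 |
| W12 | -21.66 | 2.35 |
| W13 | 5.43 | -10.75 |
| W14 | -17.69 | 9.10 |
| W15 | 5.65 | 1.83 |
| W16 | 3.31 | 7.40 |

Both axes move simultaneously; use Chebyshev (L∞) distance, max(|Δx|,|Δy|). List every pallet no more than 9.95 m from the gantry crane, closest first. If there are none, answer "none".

Distances from (1.36, 10.34):
W4: 24.18 m
W5: 11.40 m
W6: 14.17 m
W7: 24.57 m
W8: 27.38 m
W9: 22.93 m
W10: 27.75 m
W11: 32.07 m
W12: 23.02 m
W13: 21.09 m
W14: 19.05 m
W15: 8.51 m
W16: 2.94 m
Threshold 9.95 m: W16 (2.94 m), W15 (8.51 m) are within range.

W16, W15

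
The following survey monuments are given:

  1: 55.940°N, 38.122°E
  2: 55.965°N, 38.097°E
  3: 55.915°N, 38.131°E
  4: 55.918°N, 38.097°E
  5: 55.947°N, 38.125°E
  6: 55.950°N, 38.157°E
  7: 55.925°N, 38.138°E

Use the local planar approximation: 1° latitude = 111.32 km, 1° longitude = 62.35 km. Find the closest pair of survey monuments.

Pairwise distances:
1–2: 3.190 km
1–3: 2.839 km
1–4: 2.903 km
1–5: 0.801 km
1–6: 2.450 km
1–7: 1.945 km
2–3: 5.956 km
2–4: 5.232 km
2–5: 2.658 km
2–6: 4.097 km
2–7: 5.134 km
3–4: 2.146 km
3–5: 3.582 km
3–6: 4.220 km
3–7: 1.196 km
4–5: 3.670 km
4–6: 5.166 km
4–7: 2.672 km
5–6: 2.023 km
5–7: 2.580 km
6–7: 3.025 km
Closest pair: 1–5 at 0.801 km.

1 and 5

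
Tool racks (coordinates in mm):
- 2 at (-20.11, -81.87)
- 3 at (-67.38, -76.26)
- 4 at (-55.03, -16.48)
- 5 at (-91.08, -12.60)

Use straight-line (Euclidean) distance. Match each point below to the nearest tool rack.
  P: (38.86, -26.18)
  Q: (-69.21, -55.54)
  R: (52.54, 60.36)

P at (38.86, -26.18):
  2: √((-58.97)² + (-55.69)²) = √(3477.4609 + 3101.3761) = 81.11 mm
  3: √((-106.24)² + (-50.08)²) = √(11286.9376 + 2508.0064) = 117.45 mm
  4: √((-93.89)² + (9.70)²) = √(8815.3321 + 94.0900) = 94.39 mm
  5: √((-129.94)² + (13.58)²) = √(16884.4036 + 184.4164) = 130.65 mm
  → nearest: 2 (81.11 mm)
Q at (-69.21, -55.54):
  2: √((49.10)² + (-26.33)²) = √(2410.8100 + 693.2689) = 55.71 mm
  3: √((1.83)² + (-20.72)²) = √(3.3489 + 429.3184) = 20.80 mm
  4: √((14.18)² + (39.06)²) = √(201.0724 + 1525.6836) = 41.55 mm
  5: √((-21.87)² + (42.94)²) = √(478.2969 + 1843.8436) = 48.19 mm
  → nearest: 3 (20.80 mm)
R at (52.54, 60.36):
  2: √((-72.65)² + (-142.23)²) = √(5278.0225 + 20229.3729) = 159.71 mm
  3: √((-119.92)² + (-136.62)²) = √(14380.8064 + 18665.0244) = 181.79 mm
  4: √((-107.57)² + (-76.84)²) = √(11571.3049 + 5904.3856) = 132.20 mm
  5: √((-143.62)² + (-72.96)²) = √(20626.7044 + 5323.1616) = 161.09 mm
  → nearest: 4 (132.20 mm)

P→2; Q→3; R→4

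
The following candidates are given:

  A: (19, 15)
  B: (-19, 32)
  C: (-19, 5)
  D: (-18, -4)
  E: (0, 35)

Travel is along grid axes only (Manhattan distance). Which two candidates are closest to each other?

Pairwise distances:
C–D: |1| + |-9| = 1 + 9 = 10
B–E: |19| + |3| = 19 + 3 = 22
B–C: |0| + |-27| = 0 + 27 = 27
B–D: |1| + |-36| = 1 + 36 = 37
A–E: |-19| + |20| = 19 + 20 = 39
A–C: |-38| + |-10| = 38 + 10 = 48
C–E: |19| + |30| = 19 + 30 = 49
A–B: |-38| + |17| = 38 + 17 = 55
A–D: |-37| + |-19| = 37 + 19 = 56
D–E: |18| + |39| = 18 + 39 = 57
Closest pair: C–D at 10.

C and D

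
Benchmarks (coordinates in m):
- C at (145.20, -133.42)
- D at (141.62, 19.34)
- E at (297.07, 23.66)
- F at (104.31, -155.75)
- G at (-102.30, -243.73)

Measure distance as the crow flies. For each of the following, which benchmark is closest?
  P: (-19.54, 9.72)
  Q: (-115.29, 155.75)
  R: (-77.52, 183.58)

P at (-19.54, 9.72):
  C: √((164.74)² + (-143.14)²) = √(27139.2676 + 20489.0596) = 218.24 m
  D: √((161.16)² + (9.62)²) = √(25972.5456 + 92.5444) = 161.45 m
  E: √((316.61)² + (13.94)²) = √(100241.8921 + 194.3236) = 316.92 m
  F: √((123.85)² + (-165.47)²) = √(15338.8225 + 27380.3209) = 206.69 m
  G: √((-82.76)² + (-253.45)²) = √(6849.2176 + 64236.9025) = 266.62 m
  → nearest: D (161.45 m)
Q at (-115.29, 155.75):
  C: √((260.49)² + (-289.17)²) = √(67855.0401 + 83619.2889) = 389.20 m
  D: √((256.91)² + (-136.41)²) = √(66002.7481 + 18607.6881) = 290.88 m
  E: √((412.36)² + (-132.09)²) = √(170040.7696 + 17447.7681) = 433.00 m
  F: √((219.60)² + (-311.50)²) = √(48224.1600 + 97032.2500) = 381.13 m
  G: √((12.99)² + (-399.48)²) = √(168.7401 + 159584.2704) = 399.69 m
  → nearest: D (290.88 m)
R at (-77.52, 183.58):
  C: √((222.72)² + (-317.00)²) = √(49604.1984 + 100489.0000) = 387.42 m
  D: √((219.14)² + (-164.24)²) = √(48022.3396 + 26974.7776) = 273.86 m
  E: √((374.59)² + (-159.92)²) = √(140317.6681 + 25574.4064) = 407.30 m
  F: √((181.83)² + (-339.33)²) = √(33062.1489 + 115144.8489) = 384.98 m
  G: √((-24.78)² + (-427.31)²) = √(614.0484 + 182593.8361) = 428.03 m
  → nearest: D (273.86 m)

P→D; Q→D; R→D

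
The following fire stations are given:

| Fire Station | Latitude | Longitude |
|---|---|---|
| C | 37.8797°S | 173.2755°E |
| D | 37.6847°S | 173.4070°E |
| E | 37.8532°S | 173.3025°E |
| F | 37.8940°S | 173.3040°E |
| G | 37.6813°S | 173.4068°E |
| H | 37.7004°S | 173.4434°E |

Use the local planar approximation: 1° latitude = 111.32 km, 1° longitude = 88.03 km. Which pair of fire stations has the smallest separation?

Pairwise distances:
C–D: 24.6011 km
C–E: 3.7884 km
C–F: 2.9713 km
C–G: 24.9275 km
C–H: 24.8363 km
D–E: 20.8917 km
D–F: 25.0014 km
D–G: 0.3789 km
D–H: 3.6499 km
E–F: 4.5438 km
E–G: 21.2246 km
E–H: 21.0517 km
F–G: 25.3482 km
F–H: 24.8003 km
G–H: 3.8602 km
Closest pair: D–G at 0.3789 km.

D and G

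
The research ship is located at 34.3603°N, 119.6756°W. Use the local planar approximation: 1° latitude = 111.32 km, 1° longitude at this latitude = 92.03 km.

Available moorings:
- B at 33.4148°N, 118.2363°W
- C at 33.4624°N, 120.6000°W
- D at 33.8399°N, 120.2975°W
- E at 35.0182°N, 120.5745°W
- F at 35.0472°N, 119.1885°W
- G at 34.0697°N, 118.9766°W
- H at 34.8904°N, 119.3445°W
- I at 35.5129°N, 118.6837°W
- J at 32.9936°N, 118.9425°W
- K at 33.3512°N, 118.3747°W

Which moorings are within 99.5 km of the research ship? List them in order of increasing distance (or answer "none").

Distances from 34.3603°N, 119.6756°W:
B: 169.1849 km
C: 131.2562 km
D: 81.4350 km
E: 110.4865 km
F: 88.6371 km
G: 72.0049 km
H: 66.4135 km
I: 157.4664 km
J: 166.4293 km
K: 164.1707 km
Threshold 99.5 km: H (66.4135 km), G (72.0049 km), D (81.4350 km), F (88.6371 km) are within range.

H, G, D, F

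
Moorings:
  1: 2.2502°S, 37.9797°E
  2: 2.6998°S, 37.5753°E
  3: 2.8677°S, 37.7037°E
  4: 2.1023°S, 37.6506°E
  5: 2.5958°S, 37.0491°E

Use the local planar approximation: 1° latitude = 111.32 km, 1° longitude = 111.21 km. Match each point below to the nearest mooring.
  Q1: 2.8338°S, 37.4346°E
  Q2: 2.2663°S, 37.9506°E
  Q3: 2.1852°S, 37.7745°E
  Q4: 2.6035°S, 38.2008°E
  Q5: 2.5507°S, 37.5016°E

Q1 at 2.8338°S, 37.4346°E:
  1: 88.8565 km
  2: 21.6183 km
  3: 30.1636 km
  4: 84.8997 km
  5: 50.3974 km
  → nearest: 2 (21.6183 km)
Q2 at 2.2663°S, 37.9506°E:
  1: 3.6994 km
  2: 63.8024 km
  3: 72.3598 km
  4: 38.0314 km
  5: 106.7551 km
  → nearest: 1 (3.6994 km)
Q3 at 2.1852°S, 37.7745°E:
  1: 23.9400 km
  2: 61.4195 km
  3: 76.3828 km
  4: 16.5838 km
  5: 92.7208 km
  → nearest: 4 (16.5838 km)
Q4 at 2.6035°S, 38.2008°E:
  1: 46.3831 km
  2: 70.3830 km
  3: 62.6191 km
  4: 82.8062 km
  5: 128.0834 km
  → nearest: 1 (46.3831 km)
Q5 at 2.5507°S, 37.5016°E:
  1: 62.8173 km
  2: 18.5112 km
  3: 41.8381 km
  4: 52.5944 km
  5: 50.5723 km
  → nearest: 2 (18.5112 km)

Q1→2; Q2→1; Q3→4; Q4→1; Q5→2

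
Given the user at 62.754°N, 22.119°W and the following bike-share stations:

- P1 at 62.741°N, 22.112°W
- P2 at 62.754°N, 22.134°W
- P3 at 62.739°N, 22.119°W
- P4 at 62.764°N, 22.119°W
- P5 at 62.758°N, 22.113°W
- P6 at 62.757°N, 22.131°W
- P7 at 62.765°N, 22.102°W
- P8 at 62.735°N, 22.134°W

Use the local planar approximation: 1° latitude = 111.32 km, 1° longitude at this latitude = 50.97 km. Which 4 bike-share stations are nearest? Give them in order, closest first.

P5, P6, P2, P4

Distances from 62.754°N, 22.119°W:
P1: √((-0.013·111.32)² + (0.007·50.97)²) = √(2.09427 + 0.12730) = 1.490 km
P2: √((0.000·111.32)² + (-0.015·50.97)²) = √(0.00000 + 0.58454) = 0.765 km
P3: √((-0.015·111.32)² + (0.000·50.97)²) = √(2.78823 + 0.00000) = 1.670 km
P4: √((0.010·111.32)² + (0.000·50.97)²) = √(1.23921 + 0.00000) = 1.113 km
P5: √((0.004·111.32)² + (0.006·50.97)²) = √(0.19827 + 0.09353) = 0.540 km
P6: √((0.003·111.32)² + (-0.012·50.97)²) = √(0.11153 + 0.37410) = 0.697 km
P7: √((0.011·111.32)² + (0.017·50.97)²) = √(1.49945 + 0.75080) = 1.500 km
P8: √((-0.019·111.32)² + (-0.015·50.97)²) = √(4.47356 + 0.58454) = 2.249 km
Sorted: P5 (0.540 km) < P6 (0.697 km) < P2 (0.765 km) < P4 (1.113 km) < P1 (1.490 km) < P7 (1.500 km) < …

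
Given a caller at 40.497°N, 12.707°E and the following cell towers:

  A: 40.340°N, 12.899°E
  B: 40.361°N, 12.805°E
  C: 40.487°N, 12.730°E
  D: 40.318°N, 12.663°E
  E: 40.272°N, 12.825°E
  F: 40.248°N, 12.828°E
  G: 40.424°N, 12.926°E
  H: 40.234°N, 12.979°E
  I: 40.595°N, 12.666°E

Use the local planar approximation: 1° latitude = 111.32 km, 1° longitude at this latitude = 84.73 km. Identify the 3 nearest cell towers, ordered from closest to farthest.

Distances from 40.497°N, 12.707°E:
A: √((-0.157·111.32)² + (0.192·84.73)²) = √(305.45392 + 264.65303) = 23.877 km
B: √((-0.136·111.32)² + (0.098·84.73)²) = √(229.20507 + 68.94878) = 17.267 km
C: √((-0.010·111.32)² + (0.023·84.73)²) = √(1.23921 + 3.79778) = 2.244 km
D: √((-0.179·111.32)² + (-0.044·84.73)²) = √(397.05663 + 13.89888) = 20.272 km
E: √((-0.225·111.32)² + (0.118·84.73)²) = √(627.35221 + 99.96280) = 26.969 km
F: √((-0.249·111.32)² + (0.121·84.73)²) = √(768.32522 + 105.11027) = 29.554 km
G: √((-0.073·111.32)² + (0.219·84.73)²) = √(66.03773 + 344.32031) = 20.257 km
H: √((-0.263·111.32)² + (0.272·84.73)²) = √(857.15210 + 531.14393) = 37.260 km
I: √((0.098·111.32)² + (-0.041·84.73)²) = √(119.01414 + 12.06819) = 11.449 km
Sorted: C (2.244 km) < I (11.449 km) < B (17.267 km) < G (20.257 km) < D (20.272 km) < …

C, I, B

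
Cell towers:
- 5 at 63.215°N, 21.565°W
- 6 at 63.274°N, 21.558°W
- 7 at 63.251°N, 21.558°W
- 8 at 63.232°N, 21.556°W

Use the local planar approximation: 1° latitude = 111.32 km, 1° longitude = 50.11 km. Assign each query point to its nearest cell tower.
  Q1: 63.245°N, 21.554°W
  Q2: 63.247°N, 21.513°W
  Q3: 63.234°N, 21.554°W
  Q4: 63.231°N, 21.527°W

Q1 at 63.245°N, 21.554°W:
  5: √((-0.030·111.32)² + (-0.011·50.11)²) = √(11.15293 + 0.30383) = 3.385 km
  6: √((0.029·111.32)² + (-0.004·50.11)²) = √(10.42179 + 0.04018) = 3.234 km
  7: √((0.006·111.32)² + (-0.004·50.11)²) = √(0.44612 + 0.04018) = 0.697 km
  8: √((-0.013·111.32)² + (-0.002·50.11)²) = √(2.09427 + 0.01004) = 1.451 km
  → nearest: 7 (0.697 km)
Q2 at 63.247°N, 21.513°W:
  5: √((-0.032·111.32)² + (-0.052·50.11)²) = √(12.68955 + 6.78978) = 4.414 km
  6: √((0.027·111.32)² + (-0.045·50.11)²) = √(9.03387 + 5.08480) = 3.757 km
  7: √((0.004·111.32)² + (-0.045·50.11)²) = √(0.19827 + 5.08480) = 2.298 km
  8: √((-0.015·111.32)² + (-0.043·50.11)²) = √(2.78823 + 4.64286) = 2.726 km
  → nearest: 7 (2.298 km)
Q3 at 63.234°N, 21.554°W:
  5: √((-0.019·111.32)² + (-0.011·50.11)²) = √(4.47356 + 0.30383) = 2.186 km
  6: √((0.040·111.32)² + (-0.004·50.11)²) = √(19.82743 + 0.04018) = 4.457 km
  7: √((0.017·111.32)² + (-0.004·50.11)²) = √(3.58133 + 0.04018) = 1.903 km
  8: √((-0.002·111.32)² + (-0.002·50.11)²) = √(0.04957 + 0.01004) = 0.244 km
  → nearest: 8 (0.244 km)
Q4 at 63.231°N, 21.527°W:
  5: √((-0.016·111.32)² + (-0.038·50.11)²) = √(3.17239 + 3.62590) = 2.607 km
  6: √((0.043·111.32)² + (-0.031·50.11)²) = √(22.91307 + 2.41308) = 5.033 km
  7: √((0.020·111.32)² + (-0.031·50.11)²) = √(4.95686 + 2.41308) = 2.715 km
  8: √((0.001·111.32)² + (-0.029·50.11)²) = √(0.01239 + 2.11176) = 1.457 km
  → nearest: 8 (1.457 km)

Q1→7; Q2→7; Q3→8; Q4→8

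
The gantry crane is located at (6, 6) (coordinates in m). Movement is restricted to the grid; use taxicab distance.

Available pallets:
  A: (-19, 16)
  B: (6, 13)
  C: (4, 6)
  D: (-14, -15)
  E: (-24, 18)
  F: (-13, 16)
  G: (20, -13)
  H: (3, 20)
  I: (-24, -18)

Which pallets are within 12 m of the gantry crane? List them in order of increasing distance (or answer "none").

Distances from (6, 6):
A: 35 m
B: 7 m
C: 2 m
D: 41 m
E: 42 m
F: 29 m
G: 33 m
H: 17 m
I: 54 m
Threshold 12 m: C (2 m), B (7 m) are within range.

C, B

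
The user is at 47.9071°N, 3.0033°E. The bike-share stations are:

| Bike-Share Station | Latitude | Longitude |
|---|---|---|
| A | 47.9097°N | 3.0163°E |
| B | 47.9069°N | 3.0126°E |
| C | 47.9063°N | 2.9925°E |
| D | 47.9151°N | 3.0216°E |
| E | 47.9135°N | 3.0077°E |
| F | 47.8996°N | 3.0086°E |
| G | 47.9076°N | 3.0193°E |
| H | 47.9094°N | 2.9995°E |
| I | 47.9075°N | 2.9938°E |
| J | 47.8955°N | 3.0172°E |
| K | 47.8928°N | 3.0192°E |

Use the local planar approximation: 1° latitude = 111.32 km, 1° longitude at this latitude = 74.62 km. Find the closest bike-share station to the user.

H

Distances from 47.9071°N, 3.0033°E:
A: √((0.0026·111.32)² + (0.0130·74.62)²) = √(0.083771 + 0.941016) = 1.0123 km
B: √((-0.0002·111.32)² + (0.0093·74.62)²) = √(0.000496 + 0.481589) = 0.6943 km
C: √((-0.0008·111.32)² + (-0.0108·74.62)²) = √(0.007931 + 0.649468) = 0.8108 km
D: √((0.0080·111.32)² + (0.0183·74.62)²) = √(0.793097 + 1.864716) = 1.6303 km
E: √((0.0064·111.32)² + (0.0044·74.62)²) = √(0.507582 + 0.107799) = 0.7845 km
F: √((-0.0075·111.32)² + (0.0053·74.62)²) = √(0.697058 + 0.156409) = 0.9238 km
G: √((0.0005·111.32)² + (0.0160·74.62)²) = √(0.003098 + 1.425445) = 1.1952 km
H: √((0.0023·111.32)² + (-0.0038·74.62)²) = √(0.065554 + 0.080404) = 0.3820 km
I: √((0.0004·111.32)² + (-0.0095·74.62)²) = √(0.001983 + 0.502525) = 0.7103 km
J: √((-0.0116·111.32)² + (0.0139·74.62)²) = √(1.667487 + 1.075821) = 1.6563 km
K: √((-0.0143·111.32)² + (0.0159·74.62)²) = √(2.534069 + 1.407683) = 1.9854 km
Minimum: H at 0.3820 km.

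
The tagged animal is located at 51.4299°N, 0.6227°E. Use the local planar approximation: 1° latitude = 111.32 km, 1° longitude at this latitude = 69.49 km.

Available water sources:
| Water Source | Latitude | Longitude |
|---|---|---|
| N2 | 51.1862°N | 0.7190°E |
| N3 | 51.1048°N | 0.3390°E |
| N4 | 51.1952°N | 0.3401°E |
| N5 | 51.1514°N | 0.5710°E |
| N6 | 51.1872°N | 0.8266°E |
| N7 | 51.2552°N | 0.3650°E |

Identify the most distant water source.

N3

Distances from 51.4299°N, 0.6227°E:
N2: 27.9418 km
N3: 41.2114 km
N4: 32.6842 km
N5: 31.2101 km
N6: 30.5074 km
N7: 26.4365 km
Maximum: N3 at 41.2114 km.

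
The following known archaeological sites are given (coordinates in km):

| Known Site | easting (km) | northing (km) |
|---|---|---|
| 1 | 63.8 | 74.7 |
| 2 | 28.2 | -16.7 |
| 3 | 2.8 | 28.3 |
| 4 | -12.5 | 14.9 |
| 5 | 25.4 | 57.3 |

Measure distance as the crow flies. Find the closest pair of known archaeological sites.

Pairwise distances:
3–4: √((-15.3)² + (-13.4)²) = √(234.090 + 179.560) = 20.3 km
3–5: √((22.6)² + (29.0)²) = √(510.760 + 841.000) = 36.8 km
1–5: √((-38.4)² + (-17.4)²) = √(1474.560 + 302.760) = 42.2 km
2–4: √((-40.7)² + (31.6)²) = √(1656.490 + 998.560) = 51.5 km
2–3: √((-25.4)² + (45.0)²) = √(645.160 + 2025.000) = 51.7 km
4–5: √((37.9)² + (42.4)²) = √(1436.410 + 1797.760) = 56.9 km
2–5: √((-2.8)² + (74.0)²) = √(7.840 + 5476.000) = 74.1 km
1–3: √((-61.0)² + (-46.4)²) = √(3721.000 + 2152.960) = 76.6 km
1–4: √((-76.3)² + (-59.8)²) = √(5821.690 + 3576.040) = 96.9 km
1–2: √((-35.6)² + (-91.4)²) = √(1267.360 + 8353.960) = 98.1 km
Closest pair: 3–4 at 20.3 km.

3 and 4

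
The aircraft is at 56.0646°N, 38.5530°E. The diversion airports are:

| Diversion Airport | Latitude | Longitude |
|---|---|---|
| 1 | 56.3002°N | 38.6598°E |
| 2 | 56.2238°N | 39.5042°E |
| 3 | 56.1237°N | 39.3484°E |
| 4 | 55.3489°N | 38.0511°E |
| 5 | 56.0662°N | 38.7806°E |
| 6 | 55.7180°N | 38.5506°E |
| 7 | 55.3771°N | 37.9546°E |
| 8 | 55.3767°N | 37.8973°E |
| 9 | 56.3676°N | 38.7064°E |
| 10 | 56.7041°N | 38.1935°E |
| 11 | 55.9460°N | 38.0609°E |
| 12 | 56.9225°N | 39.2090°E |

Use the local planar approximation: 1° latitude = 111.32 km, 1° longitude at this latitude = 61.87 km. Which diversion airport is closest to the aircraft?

Distances from 56.0646°N, 38.5530°E:
1: 27.0466 km
2: 61.4612 km
3: 49.6492 km
4: 85.5093 km
5: 14.0827 km
6: 38.5838 km
7: 85.0172 km
8: 86.6592 km
9: 35.0398 km
10: 74.5829 km
11: 33.1855 km
12: 103.7680 km
Minimum: 5 at 14.0827 km.

5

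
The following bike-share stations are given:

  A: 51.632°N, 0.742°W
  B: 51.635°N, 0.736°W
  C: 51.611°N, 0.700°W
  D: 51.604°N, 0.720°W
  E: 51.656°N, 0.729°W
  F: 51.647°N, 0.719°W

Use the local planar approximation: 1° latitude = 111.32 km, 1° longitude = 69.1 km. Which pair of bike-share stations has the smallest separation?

Pairwise distances:
A–B: 0.532 km
A–C: 3.727 km
A–D: 3.468 km
A–E: 2.819 km
A–F: 2.305 km
B–C: 3.650 km
B–D: 3.624 km
B–E: 2.387 km
B–F: 1.779 km
C–D: 1.587 km
C–E: 5.395 km
C–F: 4.217 km
D–E: 5.822 km
D–F: 4.787 km
E–F: 1.217 km
Closest pair: A–B at 0.532 km.

A and B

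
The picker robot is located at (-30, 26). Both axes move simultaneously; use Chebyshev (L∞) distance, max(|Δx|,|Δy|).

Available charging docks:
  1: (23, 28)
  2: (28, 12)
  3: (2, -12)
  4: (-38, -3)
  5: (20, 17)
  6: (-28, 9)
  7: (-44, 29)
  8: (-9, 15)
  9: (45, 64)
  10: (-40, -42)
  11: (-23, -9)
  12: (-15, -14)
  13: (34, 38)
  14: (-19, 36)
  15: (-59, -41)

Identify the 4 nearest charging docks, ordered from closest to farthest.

14, 7, 6, 8

Distances from (-30, 26):
1: max(|53|, |2|) = 53
2: max(|58|, |-14|) = 58
3: max(|32|, |-38|) = 38
4: max(|-8|, |-29|) = 29
5: max(|50|, |-9|) = 50
6: max(|2|, |-17|) = 17
7: max(|-14|, |3|) = 14
8: max(|21|, |-11|) = 21
9: max(|75|, |38|) = 75
10: max(|-10|, |-68|) = 68
11: max(|7|, |-35|) = 35
12: max(|15|, |-40|) = 40
13: max(|64|, |12|) = 64
14: max(|11|, |10|) = 11
15: max(|-29|, |-67|) = 67
Sorted: 14 (11) < 7 (14) < 6 (17) < 8 (21) < 4 (29) < 11 (35) < …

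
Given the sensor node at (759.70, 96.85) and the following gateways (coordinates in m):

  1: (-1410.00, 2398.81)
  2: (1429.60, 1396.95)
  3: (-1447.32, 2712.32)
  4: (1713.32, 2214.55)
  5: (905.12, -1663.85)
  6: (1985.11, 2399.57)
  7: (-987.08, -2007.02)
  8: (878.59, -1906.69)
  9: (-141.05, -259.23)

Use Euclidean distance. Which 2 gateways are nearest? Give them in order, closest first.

Distances from (759.70, 96.85):
1: √((-2169.70)² + (2301.96)²) = √(4707598.0900 + 5299019.8416) = 3163.32 m
2: √((669.90)² + (1300.10)²) = √(448766.0100 + 1690260.0100) = 1462.54 m
3: √((-2207.02)² + (2615.47)²) = √(4870937.2804 + 6840683.3209) = 3422.22 m
4: √((953.62)² + (2117.70)²) = √(909391.1044 + 4484653.2900) = 2322.51 m
5: √((145.42)² + (-1760.70)²) = √(21146.9764 + 3100064.4900) = 1766.70 m
6: √((1225.41)² + (2302.72)²) = √(1501629.6681 + 5302519.3984) = 2608.48 m
7: √((-1746.78)² + (-2103.87)²) = √(3051240.3684 + 4426268.9769) = 2734.50 m
8: √((118.89)² + (-2003.54)²) = √(14134.8321 + 4014172.5316) = 2007.06 m
9: √((-900.75)² + (-356.08)²) = √(811350.5625 + 126792.9664) = 968.58 m
Sorted: 9 (968.58 m) < 2 (1462.54 m) < 5 (1766.70 m) < 8 (2007.06 m) < …

9, 2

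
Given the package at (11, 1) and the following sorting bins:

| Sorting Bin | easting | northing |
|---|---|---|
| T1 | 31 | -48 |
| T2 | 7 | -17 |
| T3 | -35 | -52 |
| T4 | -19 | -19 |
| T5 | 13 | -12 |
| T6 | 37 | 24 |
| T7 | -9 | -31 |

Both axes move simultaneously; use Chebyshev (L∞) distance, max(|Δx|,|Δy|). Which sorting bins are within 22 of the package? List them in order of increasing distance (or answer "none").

T5, T2

Distances from (11, 1):
T1: max(|20|, |-49|) = 49
T2: max(|-4|, |-18|) = 18
T3: max(|-46|, |-53|) = 53
T4: max(|-30|, |-20|) = 30
T5: max(|2|, |-13|) = 13
T6: max(|26|, |23|) = 26
T7: max(|-20|, |-32|) = 32
Threshold 22: T5 (13), T2 (18) are within range.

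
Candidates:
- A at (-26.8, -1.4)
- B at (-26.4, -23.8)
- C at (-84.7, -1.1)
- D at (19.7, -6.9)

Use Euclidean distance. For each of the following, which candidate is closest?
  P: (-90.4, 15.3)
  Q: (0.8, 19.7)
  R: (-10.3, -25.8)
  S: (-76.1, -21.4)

P→C; Q→D; R→B; S→C

P at (-90.4, 15.3):
  A: √((63.6)² + (-16.7)²) = √(4044.960 + 278.890) = 65.8
  B: √((64.0)² + (-39.1)²) = √(4096.000 + 1528.810) = 75.0
  C: √((5.7)² + (-16.4)²) = √(32.490 + 268.960) = 17.4
  D: √((110.1)² + (-22.2)²) = √(12122.010 + 492.840) = 112.3
  → nearest: C (17.4)
Q at (0.8, 19.7):
  A: √((-27.6)² + (-21.1)²) = √(761.760 + 445.210) = 34.7
  B: √((-27.2)² + (-43.5)²) = √(739.840 + 1892.250) = 51.3
  C: √((-85.5)² + (-20.8)²) = √(7310.250 + 432.640) = 88.0
  D: √((18.9)² + (-26.6)²) = √(357.210 + 707.560) = 32.6
  → nearest: D (32.6)
R at (-10.3, -25.8):
  A: √((-16.5)² + (24.4)²) = √(272.250 + 595.360) = 29.5
  B: √((-16.1)² + (2.0)²) = √(259.210 + 4.000) = 16.2
  C: √((-74.4)² + (24.7)²) = √(5535.360 + 610.090) = 78.4
  D: √((30.0)² + (18.9)²) = √(900.000 + 357.210) = 35.5
  → nearest: B (16.2)
S at (-76.1, -21.4):
  A: √((49.3)² + (20.0)²) = √(2430.490 + 400.000) = 53.2
  B: √((49.7)² + (-2.4)²) = √(2470.090 + 5.760) = 49.8
  C: √((-8.6)² + (20.3)²) = √(73.960 + 412.090) = 22.0
  D: √((95.8)² + (14.5)²) = √(9177.640 + 210.250) = 96.9
  → nearest: C (22.0)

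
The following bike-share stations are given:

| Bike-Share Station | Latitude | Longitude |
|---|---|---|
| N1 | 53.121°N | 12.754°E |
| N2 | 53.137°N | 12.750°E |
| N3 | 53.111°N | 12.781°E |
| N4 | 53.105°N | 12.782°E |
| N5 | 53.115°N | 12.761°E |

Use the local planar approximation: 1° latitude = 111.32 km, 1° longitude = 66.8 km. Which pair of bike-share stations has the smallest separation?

Pairwise distances:
N1–N2: √((0.016·111.32)² + (-0.004·66.8)²) = √(3.17239 + 0.07140) = 1.801 km
N1–N3: √((-0.010·111.32)² + (0.027·66.8)²) = √(1.23921 + 3.25297) = 2.119 km
N1–N4: √((-0.016·111.32)² + (0.028·66.8)²) = √(3.17239 + 3.49840) = 2.583 km
N1–N5: √((-0.006·111.32)² + (0.007·66.8)²) = √(0.44612 + 0.21865) = 0.815 km
N2–N3: √((-0.026·111.32)² + (0.031·66.8)²) = √(8.37709 + 4.28821) = 3.559 km
N2–N4: √((-0.032·111.32)² + (0.032·66.8)²) = √(12.68955 + 4.56933) = 4.154 km
N2–N5: √((-0.022·111.32)² + (0.011·66.8)²) = √(5.99780 + 0.53993) = 2.557 km
N3–N4: √((-0.006·111.32)² + (0.001·66.8)²) = √(0.44612 + 0.00446) = 0.671 km
N3–N5: √((0.004·111.32)² + (-0.020·66.8)²) = √(0.19827 + 1.78490) = 1.408 km
N4–N5: √((0.010·111.32)² + (-0.021·66.8)²) = √(1.23921 + 1.96785) = 1.791 km
Closest pair: N3–N4 at 0.671 km.

N3 and N4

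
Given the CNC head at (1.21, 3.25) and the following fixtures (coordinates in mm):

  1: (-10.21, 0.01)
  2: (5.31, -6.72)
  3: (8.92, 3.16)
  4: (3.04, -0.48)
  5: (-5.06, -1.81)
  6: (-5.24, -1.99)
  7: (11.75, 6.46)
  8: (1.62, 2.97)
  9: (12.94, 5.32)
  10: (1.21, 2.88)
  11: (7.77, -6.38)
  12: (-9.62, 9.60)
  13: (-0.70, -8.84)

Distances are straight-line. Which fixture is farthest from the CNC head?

12

Distances from (1.21, 3.25):
1: √((-11.42)² + (-3.24)²) = √(130.4164 + 10.4976) = 11.87 mm
2: √((4.10)² + (-9.97)²) = √(16.8100 + 99.4009) = 10.78 mm
3: √((7.71)² + (-0.09)²) = √(59.4441 + 0.0081) = 7.71 mm
4: √((1.83)² + (-3.73)²) = √(3.3489 + 13.9129) = 4.15 mm
5: √((-6.27)² + (-5.06)²) = √(39.3129 + 25.6036) = 8.06 mm
6: √((-6.45)² + (-5.24)²) = √(41.6025 + 27.4576) = 8.31 mm
7: √((10.54)² + (3.21)²) = √(111.0916 + 10.3041) = 11.02 mm
8: √((0.41)² + (-0.28)²) = √(0.1681 + 0.0784) = 0.50 mm
9: √((11.73)² + (2.07)²) = √(137.5929 + 4.2849) = 11.91 mm
10: √((0.00)² + (-0.37)²) = √(0.0000 + 0.1369) = 0.37 mm
11: √((6.56)² + (-9.63)²) = √(43.0336 + 92.7369) = 11.65 mm
12: √((-10.83)² + (6.35)²) = √(117.2889 + 40.3225) = 12.55 mm
13: √((-1.91)² + (-12.09)²) = √(3.6481 + 146.1681) = 12.24 mm
Maximum: 12 at 12.55 mm.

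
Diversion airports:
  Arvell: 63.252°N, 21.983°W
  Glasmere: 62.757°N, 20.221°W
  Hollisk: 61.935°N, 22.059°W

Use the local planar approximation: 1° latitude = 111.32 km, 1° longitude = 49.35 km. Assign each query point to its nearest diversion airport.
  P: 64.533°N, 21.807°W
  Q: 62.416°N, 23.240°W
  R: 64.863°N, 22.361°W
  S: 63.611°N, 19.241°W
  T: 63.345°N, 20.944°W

P at 64.533°N, 21.807°W:
  Arvell: √((-1.281·111.32)² + (-0.176·49.35)²) = √(20335.02238 + 75.43965) = 142.865 km
  Glasmere: √((-1.776·111.32)² + (1.586·49.35)²) = √(39086.99815 + 6126.05201) = 212.634 km
  Hollisk: √((-2.598·111.32)² + (-0.252·49.35)²) = √(83642.05391 + 154.65907) = 289.477 km
  → nearest: Arvell (142.865 km)
Q at 62.416°N, 23.240°W:
  Arvell: √((0.836·111.32)² + (1.257·49.35)²) = √(8660.81875 + 3848.08689) = 111.843 km
  Glasmere: √((0.341·111.32)² + (3.019·49.35)²) = √(1440.97071 + 22197.31985) = 153.747 km
  Hollisk: √((-0.481·111.32)² + (1.181·49.35)²) = √(2867.05846 + 3396.83232) = 79.145 km
  → nearest: Hollisk (79.145 km)
R at 64.863°N, 22.361°W:
  Arvell: √((-1.611·111.32)² + (0.378·49.35)²) = √(32161.58741 + 347.98291) = 180.304 km
  Glasmere: √((-2.106·111.32)² + (2.140·49.35)²) = √(54962.07609 + 11153.26088) = 257.129 km
  Hollisk: √((-2.928·111.32)² + (0.302·49.35)²) = √(106240.11695 + 222.12027) = 326.286 km
  → nearest: Arvell (180.304 km)
S at 63.611°N, 19.241°W:
  Arvell: √((-0.359·111.32)² + (-2.742·49.35)²) = √(1597.11170 + 18310.87993) = 141.096 km
  Glasmere: √((-0.854·111.32)² + (-0.980·49.35)²) = √(9037.78773 + 2338.97977) = 106.662 km
  Hollisk: √((-1.676·111.32)² + (-2.818·49.35)²) = √(34809.23059 + 19339.99206) = 232.700 km
  → nearest: Glasmere (106.662 km)
T at 63.345°N, 20.944°W:
  Arvell: √((-0.093·111.32)² + (-1.039·49.35)²) = √(107.17964 + 2629.08973) = 52.309 km
  Glasmere: √((-0.588·111.32)² + (0.723·49.35)²) = √(4284.50888 + 1273.06597) = 74.549 km
  Hollisk: √((-1.410·111.32)² + (-1.115·49.35)²) = √(24636.81831 + 3027.77814) = 166.327 km
  → nearest: Arvell (52.309 km)

P→Arvell; Q→Hollisk; R→Arvell; S→Glasmere; T→Arvell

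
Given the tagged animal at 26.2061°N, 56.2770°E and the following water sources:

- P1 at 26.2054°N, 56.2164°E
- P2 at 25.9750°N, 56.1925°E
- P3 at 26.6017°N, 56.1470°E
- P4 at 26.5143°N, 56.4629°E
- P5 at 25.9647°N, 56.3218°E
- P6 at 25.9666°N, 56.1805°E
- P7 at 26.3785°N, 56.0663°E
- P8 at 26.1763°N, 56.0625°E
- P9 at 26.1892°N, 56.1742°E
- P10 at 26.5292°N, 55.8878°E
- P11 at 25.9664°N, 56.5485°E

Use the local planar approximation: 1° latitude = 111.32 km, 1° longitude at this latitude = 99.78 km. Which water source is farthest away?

Distances from 26.2061°N, 56.2770°E:
P1: √((-0.0007·111.32)² + (-0.0606·99.78)²) = √(0.006072 + 36.562194) = 6.0472 km
P2: √((-0.2311·111.32)² + (-0.0845·99.78)²) = √(661.829752 + 71.088675) = 27.0725 km
P3: √((0.3956·111.32)² + (-0.1300·99.78)²) = √(1939.362355 + 168.257218) = 45.9088 km
P4: √((0.3082·111.32)² + (0.1859·99.78)²) = √(1177.095404 + 344.069185) = 39.0021 km
P5: √((-0.2414·111.32)² + (0.0448·99.78)²) = √(722.139211 + 19.982187) = 27.2419 km
P6: √((-0.2395·111.32)² + (-0.0965·99.78)²) = √(710.816386 + 92.713212) = 28.3466 km
P7: √((0.1724·111.32)² + (-0.2107·99.78)²) = √(368.316282 + 441.993691) = 28.4659 km
P8: √((-0.0298·111.32)² + (-0.2145·99.78)²) = √(11.004718 + 458.080276) = 21.6584 km
P9: √((-0.0169·111.32)² + (-0.1028·99.78)²) = √(3.539320 + 105.213927) = 10.4285 km
P10: √((0.3231·111.32)² + (-0.3892·99.78)²) = √(1293.660481 + 1508.108759) = 52.9317 km
P11: √((-0.2397·111.32)² + (0.2715·99.78)²) = √(712.004049 + 733.882729) = 38.0248 km
Maximum: P10 at 52.9317 km.

P10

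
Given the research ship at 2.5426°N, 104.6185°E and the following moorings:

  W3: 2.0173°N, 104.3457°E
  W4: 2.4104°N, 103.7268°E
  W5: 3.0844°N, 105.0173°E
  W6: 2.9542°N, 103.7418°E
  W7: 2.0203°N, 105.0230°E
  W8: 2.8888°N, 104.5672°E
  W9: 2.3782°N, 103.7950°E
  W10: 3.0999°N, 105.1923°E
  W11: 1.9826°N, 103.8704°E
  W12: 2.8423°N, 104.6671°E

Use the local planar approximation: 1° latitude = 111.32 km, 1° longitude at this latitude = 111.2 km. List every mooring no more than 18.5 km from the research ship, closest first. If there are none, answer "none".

none

Distances from 2.5426°N, 104.6185°E:
W3: √((-0.5253·111.32)² + (-0.2728·111.2)²) = √(3419.488889 + 920.234066) = 65.8766 km
W4: √((-0.1322·111.32)² + (-0.8917·111.2)²) = √(216.575490 + 9832.118582) = 100.2432 km
W5: √((0.5418·111.32)² + (0.3988·111.2)²) = √(3637.679199 + 1966.617384) = 74.8618 km
W6: √((0.4116·111.32)² + (-0.8767·111.2)²) = √(2099.409352 + 9504.112920) = 107.7196 km
W7: √((-0.5223·111.32)² + (0.4045·111.2)²) = √(3380.542864 + 2023.236384) = 73.5104 km
W8: √((0.3462·111.32)² + (-0.0513·111.2)²) = √(1485.253288 + 32.542005) = 38.9589 km
W9: √((-0.1644·111.32)² + (-0.8235·111.2)²) = √(334.926894 + 8385.650958) = 93.3840 km
W10: √((0.5573·111.32)² + (0.5738·111.2)²) = √(3848.792357 + 4071.277099) = 88.9948 km
W11: √((-0.5600·111.32)² + (-0.7481·111.2)²) = √(3886.175857 + 6920.363135) = 103.9545 km
W12: √((0.2997·111.32)² + (0.0486·111.2)²) = √(1113.063346 + 29.206675) = 33.7975 km
Threshold 18.5 km: none within range.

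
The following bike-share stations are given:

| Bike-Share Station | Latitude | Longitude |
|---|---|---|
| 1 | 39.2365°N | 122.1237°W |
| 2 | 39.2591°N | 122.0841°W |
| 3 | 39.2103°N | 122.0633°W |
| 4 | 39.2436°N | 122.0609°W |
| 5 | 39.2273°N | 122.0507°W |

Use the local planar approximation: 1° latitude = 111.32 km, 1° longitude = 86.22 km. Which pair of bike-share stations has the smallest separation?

4 and 5

Pairwise distances:
1–2: √((0.0226·111.32)² + (0.0396·86.22)²) = √(6.329411 + 11.657526) = 4.2411 km
1–3: √((-0.0262·111.32)² + (0.0604·86.22)²) = √(8.506462 + 27.120014) = 5.9688 km
1–4: √((0.0071·111.32)² + (0.0628·86.22)²) = √(0.624688 + 29.318066) = 5.4720 km
1–5: √((-0.0092·111.32)² + (0.0730·86.22)²) = √(1.048871 + 39.615191) = 6.3768 km
2–3: √((-0.0488·111.32)² + (0.0208·86.22)²) = √(29.511144 + 3.216197) = 5.7208 km
2–4: √((-0.0155·111.32)² + (0.0232·86.22)²) = √(2.977212 + 4.001216) = 2.6417 km
2–5: √((-0.0318·111.32)² + (0.0334·86.22)²) = √(12.531430 + 8.292949) = 4.5634 km
3–4: √((0.0333·111.32)² + (0.0024·86.22)²) = √(13.741523 + 0.042819) = 3.7127 km
3–5: √((0.0170·111.32)² + (0.0126·86.22)²) = √(3.581329 + 1.180204) = 2.1821 km
4–5: √((-0.0163·111.32)² + (0.0102·86.22)²) = √(3.292468 + 0.773422) = 2.0164 km
Closest pair: 4–5 at 2.0164 km.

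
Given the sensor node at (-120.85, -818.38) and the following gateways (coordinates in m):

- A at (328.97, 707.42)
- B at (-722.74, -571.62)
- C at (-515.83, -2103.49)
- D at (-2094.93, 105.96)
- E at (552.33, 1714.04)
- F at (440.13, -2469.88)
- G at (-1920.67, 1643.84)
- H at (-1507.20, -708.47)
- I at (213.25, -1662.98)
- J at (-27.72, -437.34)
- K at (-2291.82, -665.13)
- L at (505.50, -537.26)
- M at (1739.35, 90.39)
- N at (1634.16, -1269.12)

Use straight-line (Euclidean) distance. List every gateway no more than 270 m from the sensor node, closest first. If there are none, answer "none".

none

Distances from (-120.85, -818.38):
A: 1590.72 m
B: 650.51 m
C: 1344.44 m
D: 2179.77 m
E: 2620.37 m
F: 1744.18 m
G: 3049.90 m
H: 1390.70 m
I: 908.28 m
J: 392.26 m
K: 2176.37 m
L: 686.54 m
M: 2070.32 m
N: 1811.97 m
Threshold 270 m: none within range.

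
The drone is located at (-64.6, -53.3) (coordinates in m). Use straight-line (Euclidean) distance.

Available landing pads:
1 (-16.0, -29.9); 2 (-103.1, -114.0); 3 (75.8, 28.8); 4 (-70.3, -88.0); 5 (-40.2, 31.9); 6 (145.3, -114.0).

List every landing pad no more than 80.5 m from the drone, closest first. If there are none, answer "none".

4, 1, 2

Distances from (-64.6, -53.3):
1: √((48.6)² + (23.4)²) = √(2361.960 + 547.560) = 53.9 m
2: √((-38.5)² + (-60.7)²) = √(1482.250 + 3684.490) = 71.9 m
3: √((140.4)² + (82.1)²) = √(19712.160 + 6740.410) = 162.6 m
4: √((-5.7)² + (-34.7)²) = √(32.490 + 1204.090) = 35.2 m
5: √((24.4)² + (85.2)²) = √(595.360 + 7259.040) = 88.6 m
6: √((209.9)² + (-60.7)²) = √(44058.010 + 3684.490) = 218.5 m
Threshold 80.5 m: 4 (35.2 m), 1 (53.9 m), 2 (71.9 m) are within range.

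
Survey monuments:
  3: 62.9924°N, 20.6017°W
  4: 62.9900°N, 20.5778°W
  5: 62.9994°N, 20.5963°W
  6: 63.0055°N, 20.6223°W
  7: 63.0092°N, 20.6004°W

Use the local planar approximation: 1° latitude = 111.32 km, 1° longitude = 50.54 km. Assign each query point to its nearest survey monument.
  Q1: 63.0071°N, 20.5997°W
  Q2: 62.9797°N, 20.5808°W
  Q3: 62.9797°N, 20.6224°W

Q1 at 63.0071°N, 20.5997°W:
  3: √((-0.0147·111.32)² + (-0.0020·50.54)²) = √(2.677818 + 0.010217) = 1.6395 km
  4: √((-0.0171·111.32)² + (0.0219·50.54)²) = √(3.623586 + 1.225064) = 2.2020 km
  5: √((-0.0077·111.32)² + (0.0034·50.54)²) = √(0.734730 + 0.029528) = 0.8742 km
  6: √((-0.0016·111.32)² + (-0.0226·50.54)²) = √(0.031724 + 1.304630) = 1.1560 km
  7: √((0.0021·111.32)² + (-0.0007·50.54)²) = √(0.054649 + 0.001252) = 0.2364 km
  → nearest: 7 (0.2364 km)
Q2 at 62.9797°N, 20.5808°W:
  3: √((0.0127·111.32)² + (-0.0209·50.54)²) = √(1.998729 + 1.115740) = 1.7648 km
  4: √((0.0103·111.32)² + (0.0030·50.54)²) = √(1.314682 + 0.022989) = 1.1566 km
  5: √((0.0197·111.32)² + (-0.0155·50.54)²) = √(4.809267 + 0.613669) = 2.3287 km
  6: √((0.0258·111.32)² + (-0.0415·50.54)²) = √(8.248706 + 4.399129) = 3.5564 km
  7: √((0.0295·111.32)² + (-0.0196·50.54)²) = √(10.784262 + 0.981257) = 3.4301 km
  → nearest: 4 (1.1566 km)
Q3 at 62.9797°N, 20.6224°W:
  3: √((0.0127·111.32)² + (0.0207·50.54)²) = √(1.998729 + 1.094488) = 1.7588 km
  4: √((0.0103·111.32)² + (0.0446·50.54)²) = √(1.314682 + 5.080895) = 2.5289 km
  5: √((0.0197·111.32)² + (0.0261·50.54)²) = √(4.809267 + 1.740009) = 2.5592 km
  6: √((0.0258·111.32)² + (0.0001·50.54)²) = √(8.248706 + 0.000026) = 2.8721 km
  7: √((0.0295·111.32)² + (0.0220·50.54)²) = √(10.784262 + 1.236277) = 3.4671 km
  → nearest: 3 (1.7588 km)

Q1→7; Q2→4; Q3→3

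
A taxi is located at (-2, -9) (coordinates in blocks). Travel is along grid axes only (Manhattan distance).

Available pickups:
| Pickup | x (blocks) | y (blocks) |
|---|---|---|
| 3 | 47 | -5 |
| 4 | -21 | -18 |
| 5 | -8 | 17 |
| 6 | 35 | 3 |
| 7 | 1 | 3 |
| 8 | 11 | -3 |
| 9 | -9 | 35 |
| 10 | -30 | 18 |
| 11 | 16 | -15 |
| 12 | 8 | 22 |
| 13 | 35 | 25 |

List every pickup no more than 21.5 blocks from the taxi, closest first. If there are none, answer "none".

7, 8

Distances from (-2, -9):
3: |49| + |4| = 49 + 4 = 53 blocks
4: |-19| + |-9| = 19 + 9 = 28 blocks
5: |-6| + |26| = 6 + 26 = 32 blocks
6: |37| + |12| = 37 + 12 = 49 blocks
7: |3| + |12| = 3 + 12 = 15 blocks
8: |13| + |6| = 13 + 6 = 19 blocks
9: |-7| + |44| = 7 + 44 = 51 blocks
10: |-28| + |27| = 28 + 27 = 55 blocks
11: |18| + |-6| = 18 + 6 = 24 blocks
12: |10| + |31| = 10 + 31 = 41 blocks
13: |37| + |34| = 37 + 34 = 71 blocks
Threshold 21.5 blocks: 7 (15 blocks), 8 (19 blocks) are within range.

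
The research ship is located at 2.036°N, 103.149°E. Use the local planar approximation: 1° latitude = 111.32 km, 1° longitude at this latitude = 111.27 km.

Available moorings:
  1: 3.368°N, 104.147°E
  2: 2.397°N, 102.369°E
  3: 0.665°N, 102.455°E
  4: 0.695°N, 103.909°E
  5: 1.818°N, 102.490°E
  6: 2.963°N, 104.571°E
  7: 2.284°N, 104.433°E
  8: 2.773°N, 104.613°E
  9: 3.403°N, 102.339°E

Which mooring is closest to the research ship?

Distances from 2.036°N, 103.149°E:
1: √((1.332·111.32)² + (0.998·111.27)²) = √(21986.43646 + 12331.53837) = 185.251 km
2: √((0.361·111.32)² + (-0.780·111.27)²) = √(1614.95639 + 7532.60825) = 95.643 km
3: √((-1.371·111.32)² + (-0.694·111.27)²) = √(23292.77893 + 5963.14153) = 171.044 km
4: √((-1.341·111.32)² + (0.760·111.27)²) = √(22284.55423 + 7151.27305) = 171.569 km
5: √((-0.218·111.32)² + (-0.659·111.27)²) = √(588.92418 + 5376.83866) = 77.238 km
6: √((0.927·111.32)² + (1.422·111.27)²) = √(10648.92734 + 25035.44809) = 188.903 km
7: √((0.248·111.32)² + (1.284·111.27)²) = √(762.16633 + 20412.03120) = 145.514 km
8: √((0.737·111.32)² + (1.464·111.27)²) = √(6731.02760 + 26536.17542) = 182.393 km
9: √((1.367·111.32)² + (-0.810·111.27)²) = √(23157.06019 + 8123.18256) = 176.862 km
Minimum: 5 at 77.238 km.

5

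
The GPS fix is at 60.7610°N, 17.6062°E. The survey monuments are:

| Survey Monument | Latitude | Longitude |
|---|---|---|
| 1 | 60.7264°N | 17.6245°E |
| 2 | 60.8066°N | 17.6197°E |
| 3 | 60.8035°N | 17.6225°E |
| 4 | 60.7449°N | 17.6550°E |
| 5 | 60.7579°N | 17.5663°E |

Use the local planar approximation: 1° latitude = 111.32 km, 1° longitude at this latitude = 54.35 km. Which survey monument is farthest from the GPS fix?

Distances from 60.7610°N, 17.6062°E:
1: √((-0.0346·111.32)² + (0.0183·54.35)²) = √(14.835377 + 0.989239) = 3.9780 km
2: √((0.0456·111.32)² + (0.0135·54.35)²) = √(25.767725 + 0.538352) = 5.1289 km
3: √((0.0425·111.32)² + (0.0163·54.35)²) = √(22.383307 + 0.784828) = 4.8133 km
4: √((-0.0161·111.32)² + (0.0488·54.35)²) = √(3.212167 + 7.034589) = 3.2011 km
5: √((-0.0031·111.32)² + (-0.0399·54.35)²) = √(0.119088 + 4.702674) = 2.1959 km
Maximum: 2 at 5.1289 km.

2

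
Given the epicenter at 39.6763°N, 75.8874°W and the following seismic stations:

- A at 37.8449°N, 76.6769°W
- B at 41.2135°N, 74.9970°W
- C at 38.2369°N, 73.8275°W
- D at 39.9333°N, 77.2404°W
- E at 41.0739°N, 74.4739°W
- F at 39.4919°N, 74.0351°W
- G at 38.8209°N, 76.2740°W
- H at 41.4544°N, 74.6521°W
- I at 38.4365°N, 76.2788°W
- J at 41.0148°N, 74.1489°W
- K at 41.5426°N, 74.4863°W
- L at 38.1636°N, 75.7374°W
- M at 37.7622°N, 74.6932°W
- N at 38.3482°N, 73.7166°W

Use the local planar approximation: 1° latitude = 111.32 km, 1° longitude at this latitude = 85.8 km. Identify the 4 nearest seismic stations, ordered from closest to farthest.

G, D, I, F

Distances from 39.6763°N, 75.8874°W:
A: √((-1.8314·111.32)² + (-0.7895·85.8)²) = √(41563.567310 + 4588.585669) = 214.8305 km
B: √((1.5372·111.32)² + (0.8904·85.8)²) = √(29282.432234 + 5836.397710) = 187.4002 km
C: √((-1.4394·111.32)² + (2.0599·85.8)²) = √(25674.937320 + 31236.822582) = 238.5619 km
D: √((0.2570·111.32)² + (-1.3530·85.8)²) = √(818.488613 + 13476.284439) = 119.5608 km
E: √((1.3976·111.32)² + (1.4135·85.8)²) = √(24205.395286 + 14708.426051) = 197.2659 km
F: √((-0.1844·111.32)² + (1.8523·85.8)²) = √(421.374479 + 25257.899399) = 160.2475 km
G: √((-0.8554·111.32)² + (-0.3866·85.8)²) = √(9067.444106 + 1100.267475) = 100.8351 km
H: √((1.7781·111.32)² + (1.2353·85.8)²) = √(39179.488265 + 11233.613007) = 224.5286 km
I: √((-1.2398·111.32)² + (-0.3914·85.8)²) = √(19048.012147 + 1127.758784) = 142.0414 km
J: √((1.3385·111.32)² + (1.7385·85.8)²) = √(22201.542363 + 22249.690067) = 210.8346 km
K: √((1.8663·111.32)² + (1.4011·85.8)²) = √(43162.769940 + 14451.497159) = 240.0297 km
L: √((-1.5127·111.32)² + (0.1500·85.8)²) = √(28356.459754 + 165.636900) = 168.8849 km
M: √((-1.9141·111.32)² + (1.1942·85.8)²) = √(45402.068736 + 10498.535217) = 236.4331 km
N: √((-1.3281·111.32)² + (2.1708·85.8)²) = √(21857.875539 + 34690.790922) = 237.7996 km
Sorted: G (100.8351 km) < D (119.5608 km) < I (142.0414 km) < F (160.2475 km) < L (168.8849 km) < B (187.4002 km) < …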